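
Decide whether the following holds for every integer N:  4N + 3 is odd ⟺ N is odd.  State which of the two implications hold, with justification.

Not equivalent: only (⇐) holds.

(→) This fails: take N = 2. Then 4N + 3 = 11, which is odd, yet N = 2 is even, not odd.

(←) Suppose N is odd. Since 4 is even, 4N is even for every N, so 4N + 3 has the same parity as 3, which is odd. Hence 4N + 3 is odd.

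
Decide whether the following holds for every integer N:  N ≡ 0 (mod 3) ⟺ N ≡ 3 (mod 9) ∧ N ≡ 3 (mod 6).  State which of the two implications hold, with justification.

[⇒] This fails: N = 0 gives 0 ≡ 0 (mod 3) but 0 ≡ 0 (mod 9), so the conjunction on the right does not hold.

[⇐] Conversely, if N ≡ 3 (mod 9) and N ≡ 3 (mod 6), then by the Chinese remainder theorem N ≡ 3 (mod 18). Since 3 ≡ 0 (mod 3) and 3 ∣ 18, we get N ≡ 0 (mod 3).

The forward direction fails; the converse holds.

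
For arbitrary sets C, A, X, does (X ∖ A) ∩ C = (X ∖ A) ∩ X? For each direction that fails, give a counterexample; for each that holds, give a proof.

Only the forward inclusion holds.

(⟹) Let x ∈ (X ∖ A) ∩ C. Then x ∈ C ∩ X and x ∉ A, from which x ∈ (X ∖ A) ∩ X.

(⟸) This inclusion fails. Take C = ∅, A = ∅, X = {1}; then 1 ∈ (X ∖ A) ∩ X but 1 ∉ (X ∖ A) ∩ C.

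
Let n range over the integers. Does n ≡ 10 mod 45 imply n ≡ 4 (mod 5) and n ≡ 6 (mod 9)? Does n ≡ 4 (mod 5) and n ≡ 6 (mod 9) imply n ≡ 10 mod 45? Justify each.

(⟹) This fails: n = 10 gives 10 ≡ 10 (mod 45) but 10 ≡ 0 (mod 5), so the conjunction on the right does not hold.

(⟸) This fails: n = 24 satisfies both congruences on the right (24 ≡ 4 mod 5 and 24 ≡ 6 mod 9) yet 24 ≡ 24 (mod 45), not 10.

Neither direction holds.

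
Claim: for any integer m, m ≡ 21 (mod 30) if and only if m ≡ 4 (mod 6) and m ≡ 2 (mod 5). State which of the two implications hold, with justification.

(⇒) This fails: m = 21 gives 21 ≡ 21 (mod 30) but 21 ≡ 3 (mod 6), so the conjunction on the right does not hold.

(⇐) This fails: m = 22 satisfies both congruences on the right (22 ≡ 4 mod 6 and 22 ≡ 2 mod 5) yet 22 ≡ 22 (mod 30), not 21.

Both directions fail.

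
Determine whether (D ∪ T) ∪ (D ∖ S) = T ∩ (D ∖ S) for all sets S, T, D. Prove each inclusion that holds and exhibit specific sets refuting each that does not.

Forward inclusion. This inclusion fails. Take S = ∅, T = {1}, D = ∅; then 1 ∈ (D ∪ T) ∪ (D ∖ S) but 1 ∉ T ∩ (D ∖ S).

Reverse inclusion. Let x ∈ T ∩ (D ∖ S). Then x ∈ T ∩ D and x ∉ S, from which x ∈ (D ∪ T) ∪ (D ∖ S).

(⊆) fails; (⊇) holds.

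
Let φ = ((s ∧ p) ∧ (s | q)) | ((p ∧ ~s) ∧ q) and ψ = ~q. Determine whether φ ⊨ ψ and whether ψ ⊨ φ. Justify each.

(⇒) fails and (⇐) fails.

(→) This fails. Under s = F, q = T, p = T, the left side is true but the right side is false.

(←) This fails. Under s = F, q = F, p = F, the left side is false but the right side is true.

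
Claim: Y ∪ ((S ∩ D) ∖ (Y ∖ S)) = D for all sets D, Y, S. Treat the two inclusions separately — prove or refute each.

(⟹) This inclusion fails. Take D = ∅, Y = {1}, S = ∅; then 1 ∈ Y ∪ ((S ∩ D) ∖ (Y ∖ S)) but 1 ∉ D.

(⟸) This inclusion fails. Take D = {1}, Y = ∅, S = ∅; then 1 ∈ D but 1 ∉ Y ∪ ((S ∩ D) ∖ (Y ∖ S)).

Neither inclusion holds.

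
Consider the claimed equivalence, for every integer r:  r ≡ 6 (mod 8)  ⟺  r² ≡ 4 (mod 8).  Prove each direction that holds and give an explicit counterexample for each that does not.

Only the forward implication holds.

(→) Suppose r ≡ 6 (mod 8). Write r = 8j + 6. Then (8j + 6)² = 64j² + 96j + 36 = 8(8j² + 12j + 4) + 4, so r² ≡ 4 (mod 8).

(←) This fails: take r = 2. Then 2² = 4 ≡ 4 (mod 8), yet 2 ≡ 2 (mod 8), not 6.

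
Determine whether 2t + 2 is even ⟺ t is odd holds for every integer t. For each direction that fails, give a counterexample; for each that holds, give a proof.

(⇒) fails; (⇐) holds.

[⇒] This fails: take t = 0. Then 2t + 2 = 2, which is even, yet t = 0 is even, not odd.

[⇐] Suppose t is odd. Since 2 is even, 2t is even for every t, so 2t + 2 has the same parity as 2, which is even. Hence 2t + 2 is even.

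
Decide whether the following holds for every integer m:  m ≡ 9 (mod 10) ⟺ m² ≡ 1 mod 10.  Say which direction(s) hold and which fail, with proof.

Only the forward implication holds.

[⇒] Suppose m ≡ 9 (mod 10). Write m = 10j + 9. Then (10j + 9)² = 100j² + 180j + 81 = 10(10j² + 18j + 8) + 1, so m² ≡ 1 (mod 10).

[⇐] This fails: take m = 1. Then 1² = 1 ≡ 1 (mod 10), yet 1 ≡ 1 (mod 10), not 9.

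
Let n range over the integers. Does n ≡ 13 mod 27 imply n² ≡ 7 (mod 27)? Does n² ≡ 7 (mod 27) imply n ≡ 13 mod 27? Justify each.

(⇒) Suppose n ≡ 13 mod 27. Write n = 27j + 13. Then (27j + 13)² = 729j² + 702j + 169 = 27(27j² + 26j + 6) + 7, so n² ≡ 7 (mod 27).

(⇐) This fails: take n = 14. Then 14² = 196 ≡ 7 (mod 27), yet 14 ≡ 14 (mod 27), not 13.

The forward direction holds; the converse fails.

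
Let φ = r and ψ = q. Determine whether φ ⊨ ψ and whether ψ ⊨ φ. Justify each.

Both directions fail.

Forward direction. This fails. Under r = T, q = F, the left side is true but the right side is false.

Converse. This fails. Under r = F, q = T, the left side is false but the right side is true.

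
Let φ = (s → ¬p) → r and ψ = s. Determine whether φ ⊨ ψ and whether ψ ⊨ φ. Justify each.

Both directions fail.

Forward direction. This fails. Under s = F, p = F, r = T, the left side is true but the right side is false.

Converse. This fails. Under s = T, p = F, r = F, the left side is false but the right side is true.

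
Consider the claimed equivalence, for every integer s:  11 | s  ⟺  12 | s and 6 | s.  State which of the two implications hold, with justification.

Both directions fail.

(→) This fails: take s = 11. Certainly 11 ∣ 11, but 12 ∤ 11.

(←) This fails: take s = 12. Both 12 ∣ 12 and 6 ∣ 12, yet 12 is not a multiple of 11 (since 12 = 1·11 + 1), so 11 ∤ 12.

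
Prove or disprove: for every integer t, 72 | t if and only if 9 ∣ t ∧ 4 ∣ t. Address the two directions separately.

[⇒] If 72 ∣ t, write t = 72q. Since 72 = 8·9, t = 9·(8q), so 9 ∣ t; and since 72 = 18·4, t = 4·(18q), so 4 ∣ t.

[⇐] This fails: take t = 36. Both 9 ∣ 36 and 4 ∣ 36, yet 36 is not a multiple of 72 (since 36 = 0·72 + 36), so 72 ∤ 36.

Not equivalent: only (⇒) holds.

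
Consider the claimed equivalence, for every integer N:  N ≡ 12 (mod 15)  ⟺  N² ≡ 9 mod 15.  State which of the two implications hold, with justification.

Not equivalent: only (⇒) holds.

(→) Suppose N ≡ 12 (mod 15). Write N = 15j + 12. Then (15j + 12)² = 225j² + 360j + 144 = 15(15j² + 24j + 9) + 9, so N² ≡ 9 (mod 15).

(←) This fails: take N = 3. Then 3² = 9 ≡ 9 (mod 15), yet 3 ≡ 3 (mod 15), not 12.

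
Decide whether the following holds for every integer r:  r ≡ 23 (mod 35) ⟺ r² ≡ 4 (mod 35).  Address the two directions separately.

Forward direction. Suppose r ≡ 23 (mod 35). Write r = 35j + 23. Then (35j + 23)² = 1225j² + 1610j + 529 = 35(35j² + 46j + 15) + 4, so r² ≡ 4 (mod 35).

Converse. This fails: take r = 2. Then 2² = 4 ≡ 4 (mod 35), yet 2 ≡ 2 (mod 35), not 23.

Only the forward direction holds.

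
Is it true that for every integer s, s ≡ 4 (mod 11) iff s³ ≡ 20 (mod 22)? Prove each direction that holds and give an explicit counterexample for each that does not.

The forward direction fails; the converse holds.

[⇒] This fails: take s = 15. Then 15 ≡ 4 (mod 11), but 15³ = 3375 ≡ 9 (mod 22), not 20.

[⇐] Conversely, the residues r modulo 22 with r³ ≡ 20 (mod 22) are exactly {4}, and each is ≡ 4 (mod 11).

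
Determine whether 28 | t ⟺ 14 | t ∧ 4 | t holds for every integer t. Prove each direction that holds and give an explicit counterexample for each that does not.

(⇒) If 28 ∣ t, write t = 28q. Since 28 = 2·14, t = 14·(2q), so 14 ∣ t; and since 28 = 7·4, t = 4·(7q), so 4 ∣ t.

(⇐) Suppose 14 ∣ t and 4 ∣ t. Any common multiple of 14 and 4 is a multiple of their lcm; here lcm(14, 4) = 14·4/gcd(14, 4) = 56/2 = 28, so 28 ∣ t.

Both directions hold; the statement is true.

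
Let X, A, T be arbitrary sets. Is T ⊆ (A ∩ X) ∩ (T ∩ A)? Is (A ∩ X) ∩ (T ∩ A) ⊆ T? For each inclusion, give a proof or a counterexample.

Only the reverse inclusion holds.

(⊆) This inclusion fails. Take X = ∅, A = ∅, T = {1}; then 1 ∈ T but 1 ∉ (A ∩ X) ∩ (T ∩ A).

(⊇) Let x ∈ (A ∩ X) ∩ (T ∩ A). Then x ∈ X ∩ A ∩ T, from which x ∈ T.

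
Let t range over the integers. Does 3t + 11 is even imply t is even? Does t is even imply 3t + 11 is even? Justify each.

(⟹) This fails: t = 1 gives 3t + 11 = 14, which is even, but 1 is odd, not even.

(⟸) This also fails: t = 0 is even, but 3t + 11 = 11 is odd, not even.

Both directions fail.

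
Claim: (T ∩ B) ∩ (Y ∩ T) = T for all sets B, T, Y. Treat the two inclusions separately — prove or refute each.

(⊆) holds; (⊇) fails.

(⊇) This inclusion fails. Take B = ∅, T = {1}, Y = ∅; then 1 ∈ T but 1 ∉ (T ∩ B) ∩ (Y ∩ T).

(⊆) Let x ∈ (T ∩ B) ∩ (Y ∩ T). Then x ∈ B ∩ T ∩ Y, from which x ∈ T.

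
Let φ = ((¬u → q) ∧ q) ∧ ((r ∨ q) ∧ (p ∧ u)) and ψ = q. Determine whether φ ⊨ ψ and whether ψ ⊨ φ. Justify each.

Not equivalent: only (⇒) holds.

(⇒) Assume the antecedent. If r is true, the antecedent forces (r = T, p = T, u = T, q = T), and q holds there. If r is false, the antecedent forces (r = F, p = T, u = T, q = T), and q holds there. Either way q holds.

(⇐) This fails. Under r = F, p = F, u = F, q = T, the left side is false but the right side is true.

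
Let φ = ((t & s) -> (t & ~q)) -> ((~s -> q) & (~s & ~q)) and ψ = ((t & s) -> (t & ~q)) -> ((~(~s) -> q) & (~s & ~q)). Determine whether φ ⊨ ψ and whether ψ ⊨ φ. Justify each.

The forward direction holds; the converse fails.

[⇒] Assume the antecedent. If q is true, the antecedent forces (q = T, t = T, s = T), and the consequent holds there. If q is false, the antecedent cannot hold. Either way the consequent holds.

[⇐] This fails. Under q = F, t = F, s = F, the left side is false but the right side is true.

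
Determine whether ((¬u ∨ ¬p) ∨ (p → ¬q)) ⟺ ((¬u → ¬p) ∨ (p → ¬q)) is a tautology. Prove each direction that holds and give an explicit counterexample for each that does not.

(⇒) fails and (⇐) fails.

(→) This fails. Under q = T, u = F, p = T, the left side is true but the right side is false.

(←) This fails. Under q = T, u = T, p = T, the left side is false but the right side is true.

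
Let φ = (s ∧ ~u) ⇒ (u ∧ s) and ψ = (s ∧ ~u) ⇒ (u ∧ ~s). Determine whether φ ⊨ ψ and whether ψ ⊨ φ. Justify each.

(←) Assume the antecedent. If u is true, (s ∧ ~u) ⇒ (u ∧ s) reduces to true regardless of the other variables. If u is false, the antecedent forces (u = F, s = F), and (s ∧ ~u) ⇒ (u ∧ s) holds there. Either way (s ∧ ~u) ⇒ (u ∧ s) holds.

(→) Assume the antecedent. If u is true, (s ∧ ~u) ⇒ (u ∧ ~s) reduces to true regardless of the other variables. If u is false, the antecedent forces (u = F, s = F), and (s ∧ ~u) ⇒ (u ∧ ~s) holds there. Either way (s ∧ ~u) ⇒ (u ∧ ~s) holds.

The biconditional holds.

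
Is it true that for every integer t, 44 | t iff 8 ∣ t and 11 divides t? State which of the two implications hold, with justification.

(⇒) fails; (⇐) holds.

(←) Suppose 8 ∣ t and 11 ∣ t. Any common multiple of 8 and 11 is a multiple of their lcm; here gcd(8, 11) = 1, so lcm(8, 11) = 8·11 = 88, so 88 ∣ t. Since 44 ∣ 88, it follows that 44 ∣ t.

(→) This fails: take t = 44. Certainly 44 ∣ 44, but 8 ∤ 44.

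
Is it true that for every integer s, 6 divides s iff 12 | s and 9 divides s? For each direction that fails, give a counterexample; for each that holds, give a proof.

[⇒] This fails: take s = 6. Certainly 6 ∣ 6, but 12 ∤ 6.

[⇐] Suppose 12 ∣ s and 9 ∣ s. Any common multiple of 12 and 9 is a multiple of their lcm; here lcm(12, 9) = 12·9/gcd(12, 9) = 108/3 = 36, so 36 ∣ s. Since 6 ∣ 36, it follows that 6 ∣ s.

(⇒) fails; (⇐) holds.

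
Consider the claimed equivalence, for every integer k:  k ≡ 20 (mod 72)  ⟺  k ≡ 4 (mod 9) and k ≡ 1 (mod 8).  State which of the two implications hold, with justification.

[⇒] This fails: k = 20 gives 20 ≡ 20 (mod 72) but 20 ≡ 2 (mod 9), so the conjunction on the right does not hold.

[⇐] This fails: k = 49 satisfies both congruences on the right (49 ≡ 4 mod 9 and 49 ≡ 1 mod 8) yet 49 ≡ 49 (mod 72), not 20.

Neither implication holds.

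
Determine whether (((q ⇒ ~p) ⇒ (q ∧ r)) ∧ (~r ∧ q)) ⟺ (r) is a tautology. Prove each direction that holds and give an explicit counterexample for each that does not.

(→) This fails. Under r = F, q = T, p = T, the left side is true but the right side is false.

(←) This fails. Under r = T, q = F, p = F, the left side is false but the right side is true.

Both directions fail.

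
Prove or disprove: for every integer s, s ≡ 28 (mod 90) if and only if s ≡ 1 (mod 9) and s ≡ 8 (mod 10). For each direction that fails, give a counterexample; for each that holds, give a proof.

Both directions hold; the statement is true.

(⟸) If s ≡ 1 (mod 9) and s ≡ 8 (mod 10), then by the Chinese remainder theorem s ≡ 28 (mod 90). This is exactly s ≡ 28 (mod 90).

(⟹) Suppose s ≡ 28 (mod 90); write s = 90j + 28. Since 9 ∣ 90, reducing mod 9 gives s ≡ 28 ≡ 1 (mod 9); since 10 ∣ 90, reducing mod 10 gives s ≡ 28 ≡ 8 (mod 10).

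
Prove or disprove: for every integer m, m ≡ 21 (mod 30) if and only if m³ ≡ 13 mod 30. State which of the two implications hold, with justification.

Neither implication holds.

Forward direction. This fails: take m = 21. Then 21 ≡ 21 (mod 30), but 21³ = 9261 ≡ 21 (mod 30), not 13.

Converse. This fails: take m = 7. Then 7³ = 343 ≡ 13 (mod 30), yet 7 ≡ 7 (mod 30), not 21.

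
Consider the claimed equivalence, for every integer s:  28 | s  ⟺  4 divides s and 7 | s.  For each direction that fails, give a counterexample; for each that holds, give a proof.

Both directions hold.

[⇐] Suppose 4 ∣ s and 7 ∣ s. Any common multiple of 4 and 7 is a multiple of their lcm; here gcd(4, 7) = 1, so lcm(4, 7) = 4·7 = 28, so 28 ∣ s.

[⇒] If 28 ∣ s, write s = 28q. Since 28 = 7·4, s = 4·(7q), so 4 ∣ s; and since 28 = 4·7, s = 7·(4q), so 7 ∣ s.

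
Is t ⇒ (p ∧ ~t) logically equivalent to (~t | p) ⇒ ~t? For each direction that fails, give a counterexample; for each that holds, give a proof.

Forward direction. Assume the antecedent. If t is true, the antecedent cannot hold. If t is false, (~t | p) ⇒ ~t reduces to true regardless of the other variables. Either way (~t | p) ⇒ ~t holds.

Converse. This fails. Under t = T, p = F, the left side is false but the right side is true.

Only the forward direction holds.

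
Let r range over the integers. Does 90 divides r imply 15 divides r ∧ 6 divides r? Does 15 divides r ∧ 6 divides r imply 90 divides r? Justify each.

(⟸) This fails: take r = 30. Both 15 ∣ 30 and 6 ∣ 30, yet 30 is not a multiple of 90 (since 30 = 0·90 + 30), so 90 ∤ 30.

(⟹) If 90 ∣ r, write r = 90q. Since 90 = 6·15, r = 15·(6q), so 15 ∣ r; and since 90 = 15·6, r = 6·(15q), so 6 ∣ r.

(⇒) holds; (⇐) fails.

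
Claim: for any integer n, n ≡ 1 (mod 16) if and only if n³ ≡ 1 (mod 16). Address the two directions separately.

Equivalent; both directions hold.

Forward direction. Suppose n ≡ 1 (mod 16). Write n = 16j + 1. Then (16j + 1)³ = 4096j³ + 768j² + 48j + 1 = 16(256j³ + 48j² + 3j) + 1, so n³ ≡ 1 (mod 16).

Converse. Suppose n³ ≡ 1 (mod 16). The only residue r in {0, …, 15} with r³ ≡ 1 (mod 16) is r = 1, so n ≡ 1 (mod 16).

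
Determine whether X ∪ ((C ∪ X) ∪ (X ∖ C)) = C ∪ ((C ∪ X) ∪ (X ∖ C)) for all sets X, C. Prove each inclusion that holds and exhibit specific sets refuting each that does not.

Both inclusions hold; the sets are equal.

Forward inclusion. Let x ∈ X ∪ ((C ∪ X) ∪ (X ∖ C)). Then either x ∈ X and x ∉ C; or x ∈ C and x ∉ X; or x ∈ X ∩ C. In each case x ∈ C ∪ ((C ∪ X) ∪ (X ∖ C)), so X ∪ ((C ∪ X) ∪ (X ∖ C)) ⊆ C ∪ ((C ∪ X) ∪ (X ∖ C)).

Reverse inclusion. Let x ∈ C ∪ ((C ∪ X) ∪ (X ∖ C)). Then either x ∈ X and x ∉ C; or x ∈ C and x ∉ X; or x ∈ X ∩ C. In each case x ∈ X ∪ ((C ∪ X) ∪ (X ∖ C)), so C ∪ ((C ∪ X) ∪ (X ∖ C)) ⊆ X ∪ ((C ∪ X) ∪ (X ∖ C)).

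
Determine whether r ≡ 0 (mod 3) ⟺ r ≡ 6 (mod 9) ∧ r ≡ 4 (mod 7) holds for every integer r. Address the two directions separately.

The forward direction fails; the converse holds.

(⟹) This fails: r = 0 gives 0 ≡ 0 (mod 3) but 0 ≡ 0 (mod 9), so the conjunction on the right does not hold.

(⟸) Conversely, if r ≡ 6 (mod 9) and r ≡ 4 (mod 7), then by the Chinese remainder theorem r ≡ 60 (mod 63). Since 60 ≡ 0 (mod 3) and 3 ∣ 63, we get r ≡ 0 (mod 3).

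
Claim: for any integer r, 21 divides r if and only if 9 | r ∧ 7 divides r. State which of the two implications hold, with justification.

Not equivalent: only (⇐) holds.

[⇒] This fails: take r = 21. Certainly 21 ∣ 21, but 9 ∤ 21.

[⇐] Suppose 9 ∣ r and 7 ∣ r. Any common multiple of 9 and 7 is a multiple of their lcm; here gcd(9, 7) = 1, so lcm(9, 7) = 9·7 = 63, so 63 ∣ r. Since 21 ∣ 63, it follows that 21 ∣ r.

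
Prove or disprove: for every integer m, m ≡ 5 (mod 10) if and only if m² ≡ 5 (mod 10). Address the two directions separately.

Both directions hold; the statement is true.

(→) Suppose m ≡ 5 (mod 10). Write m = 10j + 5. Then (10j + 5)² = 100j² + 100j + 25 = 10(10j² + 10j + 2) + 5, so m² ≡ 5 (mod 10).

(←) Conversely, suppose m² ≡ 5 (mod 10). The only residue r in {0, …, 9} with r² ≡ 5 (mod 10) is r = 5, so m ≡ 5 (mod 10).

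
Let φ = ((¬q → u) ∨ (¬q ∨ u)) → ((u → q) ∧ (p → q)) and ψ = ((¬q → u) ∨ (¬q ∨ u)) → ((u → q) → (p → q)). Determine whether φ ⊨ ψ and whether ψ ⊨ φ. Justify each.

(⇒) holds; (⇐) fails.

(⟹) Assume the antecedent. If q is true, the consequent reduces to true regardless of the other variables. If q is false, the antecedent forces (u = F, q = F, p = F), and the consequent holds there. Either way the consequent holds.

(⟸) This fails. Under u = T, q = F, p = F, the left side is false but the right side is true.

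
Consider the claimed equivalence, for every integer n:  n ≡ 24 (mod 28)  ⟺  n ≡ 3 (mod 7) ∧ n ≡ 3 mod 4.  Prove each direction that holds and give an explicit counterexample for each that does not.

(⇒) This fails: n = 24 gives 24 ≡ 24 (mod 28) but 24 ≡ 0 (mod 4), so the conjunction on the right does not hold.

(⇐) This fails: n = 3 satisfies both congruences on the right (3 ≡ 3 mod 7 and 3 ≡ 3 mod 4) yet 3 ≡ 3 (mod 28), not 24.

Neither direction holds.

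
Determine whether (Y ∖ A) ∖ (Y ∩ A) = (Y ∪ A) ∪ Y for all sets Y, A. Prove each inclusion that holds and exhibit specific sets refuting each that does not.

(⊆) holds; (⊇) fails.

(⊇) This inclusion fails. Take Y = ∅, A = {1}; then 1 ∈ (Y ∪ A) ∪ Y but 1 ∉ (Y ∖ A) ∖ (Y ∩ A).

(⊆) Let x ∈ (Y ∖ A) ∖ (Y ∩ A). Then x ∈ Y and x ∉ A, from which x ∈ (Y ∪ A) ∪ Y.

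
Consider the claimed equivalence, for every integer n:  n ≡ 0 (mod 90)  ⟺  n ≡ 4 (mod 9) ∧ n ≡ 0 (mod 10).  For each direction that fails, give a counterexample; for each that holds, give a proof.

Both directions fail.

(⇒) This fails: n = 0 gives 0 ≡ 0 (mod 90) but 0 ≡ 0 (mod 9), so the conjunction on the right does not hold.

(⇐) This fails: n = 40 satisfies both congruences on the right (40 ≡ 4 mod 9 and 40 ≡ 0 mod 10) yet 40 ≡ 40 (mod 90), not 0.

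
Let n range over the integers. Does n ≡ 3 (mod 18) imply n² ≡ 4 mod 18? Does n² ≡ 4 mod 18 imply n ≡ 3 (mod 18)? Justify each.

Neither direction holds.

(→) This fails: take n = 3. Then 3 ≡ 3 (mod 18), but 3² = 9 ≡ 9 (mod 18), not 4.

(←) This fails: take n = 2. Then 2² = 4 ≡ 4 (mod 18), yet 2 ≡ 2 (mod 18), not 3.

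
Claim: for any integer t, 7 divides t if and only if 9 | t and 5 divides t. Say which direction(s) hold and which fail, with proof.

Neither direction holds.

Forward direction. This fails: take t = 7. Certainly 7 ∣ 7, but 9 ∤ 7.

Converse. This fails: take t = 45. Both 9 ∣ 45 and 5 ∣ 45, yet 45 is not a multiple of 7 (since 45 = 6·7 + 3), so 7 ∤ 45.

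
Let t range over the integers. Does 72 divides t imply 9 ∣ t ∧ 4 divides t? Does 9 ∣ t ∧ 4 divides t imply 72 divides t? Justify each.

Converse. This fails: take t = 36. Both 9 ∣ 36 and 4 ∣ 36, yet 36 is not a multiple of 72 (since 36 = 0·72 + 36), so 72 ∤ 36.

Forward direction. If 72 ∣ t, write t = 72q. Since 72 = 8·9, t = 9·(8q), so 9 ∣ t; and since 72 = 18·4, t = 4·(18q), so 4 ∣ t.

Not equivalent: only (⇒) holds.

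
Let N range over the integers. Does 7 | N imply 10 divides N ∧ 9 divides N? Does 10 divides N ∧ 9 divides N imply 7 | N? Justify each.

(⇒) This fails: take N = 7. Certainly 7 ∣ 7, but 10 ∤ 7.

(⇐) This fails: take N = 90. Both 10 ∣ 90 and 9 ∣ 90, yet 90 is not a multiple of 7 (since 90 = 12·7 + 6), so 7 ∤ 90.

Neither implication holds.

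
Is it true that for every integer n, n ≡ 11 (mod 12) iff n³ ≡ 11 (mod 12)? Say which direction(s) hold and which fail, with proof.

Equivalent; both directions hold.

(→) Suppose n ≡ 11 (mod 12). Write n = 12j + 11. Then (12j + 11)³ = 1728j³ + 4752j² + 4356j + 1331 = 12(144j³ + 396j² + 363j + 110) + 11, so n³ ≡ 11 (mod 12).

(←) Conversely, suppose n³ ≡ 11 (mod 12). The only residue r in {0, …, 11} with r³ ≡ 11 (mod 12) is r = 11, so n ≡ 11 (mod 12).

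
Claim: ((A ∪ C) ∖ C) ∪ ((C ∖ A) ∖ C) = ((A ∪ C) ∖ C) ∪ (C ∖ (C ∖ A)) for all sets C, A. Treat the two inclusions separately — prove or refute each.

(⟸) This inclusion fails. Take C = {1}, A = {1}; then 1 ∈ ((A ∪ C) ∖ C) ∪ (C ∖ (C ∖ A)) but 1 ∉ ((A ∪ C) ∖ C) ∪ ((C ∖ A) ∖ C).

(⟹) Let x ∈ ((A ∪ C) ∖ C) ∪ ((C ∖ A) ∖ C). Then x ∈ A and x ∉ C, from which x ∈ ((A ∪ C) ∖ C) ∪ (C ∖ (C ∖ A)).

Only the forward inclusion holds.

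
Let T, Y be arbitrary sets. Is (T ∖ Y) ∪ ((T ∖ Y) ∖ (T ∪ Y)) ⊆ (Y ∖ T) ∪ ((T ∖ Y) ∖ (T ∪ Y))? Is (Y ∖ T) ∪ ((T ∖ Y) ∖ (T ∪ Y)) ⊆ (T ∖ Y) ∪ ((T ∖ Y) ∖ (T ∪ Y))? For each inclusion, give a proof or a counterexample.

Both inclusions fail.

(⊆) This inclusion fails. Take T = {1}, Y = ∅; then 1 ∈ (T ∖ Y) ∪ ((T ∖ Y) ∖ (T ∪ Y)) but 1 ∉ (Y ∖ T) ∪ ((T ∖ Y) ∖ (T ∪ Y)).

(⊇) This inclusion fails. Take T = ∅, Y = {1}; then 1 ∈ (Y ∖ T) ∪ ((T ∖ Y) ∖ (T ∪ Y)) but 1 ∉ (T ∖ Y) ∪ ((T ∖ Y) ∖ (T ∪ Y)).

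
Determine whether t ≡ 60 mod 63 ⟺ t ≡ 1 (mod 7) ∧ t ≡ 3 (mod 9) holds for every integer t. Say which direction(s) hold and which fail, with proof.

Neither direction holds.

[⇒] This fails: t = 60 gives 60 ≡ 60 (mod 63) but 60 ≡ 4 (mod 7), so the conjunction on the right does not hold.

[⇐] This fails: t = 57 satisfies both congruences on the right (57 ≡ 1 mod 7 and 57 ≡ 3 mod 9) yet 57 ≡ 57 (mod 63), not 60.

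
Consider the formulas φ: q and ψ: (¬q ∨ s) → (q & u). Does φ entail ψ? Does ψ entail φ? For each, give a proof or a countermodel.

(⇒) fails; (⇐) holds.

[⇒] This fails. Under s = T, u = F, q = T, the left side is true but the right side is false.

[⇐] Assume the antecedent. If s is true, the antecedent forces (s = T, u = T, q = T), and q holds there. If s is false, the antecedent forces (s = F, u = F, q = T) or (s = F, u = T, q = T), and q holds there. Either way q holds.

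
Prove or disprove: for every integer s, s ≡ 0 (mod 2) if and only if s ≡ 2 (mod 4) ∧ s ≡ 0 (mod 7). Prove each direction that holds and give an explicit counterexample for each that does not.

(⟹) This fails: s = 0 gives 0 ≡ 0 (mod 2) but 0 ≡ 0 (mod 4), so the conjunction on the right does not hold.

(⟸) Conversely, if s ≡ 2 (mod 4) and s ≡ 0 (mod 7), then by the Chinese remainder theorem s ≡ 14 (mod 28). Since 14 ≡ 0 (mod 2) and 2 ∣ 28, we get s ≡ 0 (mod 2).

The forward direction fails; the converse holds.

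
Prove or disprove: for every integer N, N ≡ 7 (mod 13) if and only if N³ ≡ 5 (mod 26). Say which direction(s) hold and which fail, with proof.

Both directions fail.

[⇒] This fails: take N = 20. Then 20 ≡ 7 (mod 13), but 20³ = 8000 ≡ 18 (mod 26), not 5.

[⇐] This fails: take N = 11. Then 11³ = 1331 ≡ 5 (mod 26), yet 11 ≡ 11 (mod 13), not 7.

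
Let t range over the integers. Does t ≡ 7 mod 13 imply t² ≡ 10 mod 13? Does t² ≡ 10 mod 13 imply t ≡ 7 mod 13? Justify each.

Only the forward implication holds.

Converse. This fails: take t = 6. Then 6² = 36 ≡ 10 (mod 13), yet 6 ≡ 6 (mod 13), not 7.

Forward direction. Suppose t ≡ 7 mod 13. Write t = 13j + 7. Then (13j + 7)² = 169j² + 182j + 49 = 13(13j² + 14j + 3) + 10, so t² ≡ 10 (mod 13).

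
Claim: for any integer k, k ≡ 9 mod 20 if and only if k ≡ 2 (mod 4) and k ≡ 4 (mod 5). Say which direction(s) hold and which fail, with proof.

(⇒) fails and (⇐) fails.

Forward direction. This fails: k = 9 gives 9 ≡ 9 (mod 20) but 9 ≡ 1 (mod 4), so the conjunction on the right does not hold.

Converse. This fails: k = 14 satisfies both congruences on the right (14 ≡ 2 mod 4 and 14 ≡ 4 mod 5) yet 14 ≡ 14 (mod 20), not 9.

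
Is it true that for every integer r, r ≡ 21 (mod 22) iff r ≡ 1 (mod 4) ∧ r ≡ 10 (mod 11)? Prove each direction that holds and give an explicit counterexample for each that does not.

(⟹) This fails: r = 43 gives 43 ≡ 21 (mod 22) but 43 ≡ 3 (mod 4), so the conjunction on the right does not hold.

(⟸) Conversely, if r ≡ 1 (mod 4) and r ≡ 10 (mod 11), then by the Chinese remainder theorem r ≡ 21 (mod 44). Since 21 ≡ 21 (mod 22) and 22 ∣ 44, we get r ≡ 21 (mod 22).

The forward direction fails; the converse holds.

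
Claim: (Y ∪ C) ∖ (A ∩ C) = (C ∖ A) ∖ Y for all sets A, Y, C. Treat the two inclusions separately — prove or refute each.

Reverse inclusion. Let x ∈ (C ∖ A) ∖ Y. Then x ∈ C and x ∉ A, Y, from which x ∈ (Y ∪ C) ∖ (A ∩ C).

Forward inclusion. This inclusion fails. Take A = ∅, Y = {1}, C = ∅; then 1 ∈ (Y ∪ C) ∖ (A ∩ C) but 1 ∉ (C ∖ A) ∖ Y.

(⊆) fails; (⊇) holds.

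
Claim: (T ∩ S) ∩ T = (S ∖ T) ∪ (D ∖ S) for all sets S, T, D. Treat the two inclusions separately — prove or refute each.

Neither inclusion holds.

Forward inclusion. This inclusion fails. Take S = {1}, T = {1}, D = ∅; then 1 ∈ (T ∩ S) ∩ T but 1 ∉ (S ∖ T) ∪ (D ∖ S).

Reverse inclusion. This inclusion fails. Take S = {1}, T = ∅, D = ∅; then 1 ∈ (S ∖ T) ∪ (D ∖ S) but 1 ∉ (T ∩ S) ∩ T.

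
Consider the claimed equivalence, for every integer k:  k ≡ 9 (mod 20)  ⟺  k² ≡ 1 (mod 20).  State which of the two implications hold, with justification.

(⇒) holds; (⇐) fails.

(⇒) Suppose k ≡ 9 (mod 20). Write k = 20j + 9. Then (20j + 9)² = 400j² + 360j + 81 = 20(20j² + 18j + 4) + 1, so k² ≡ 1 (mod 20).

(⇐) This fails: take k = 1. Then 1² = 1 ≡ 1 (mod 20), yet 1 ≡ 1 (mod 20), not 9.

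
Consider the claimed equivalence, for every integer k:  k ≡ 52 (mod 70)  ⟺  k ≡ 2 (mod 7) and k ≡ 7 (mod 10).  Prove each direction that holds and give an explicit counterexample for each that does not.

Forward direction. This fails: k = 52 gives 52 ≡ 52 (mod 70) but 52 ≡ 3 (mod 7), so the conjunction on the right does not hold.

Converse. This fails: k = 37 satisfies both congruences on the right (37 ≡ 2 mod 7 and 37 ≡ 7 mod 10) yet 37 ≡ 37 (mod 70), not 52.

(⇒) fails and (⇐) fails.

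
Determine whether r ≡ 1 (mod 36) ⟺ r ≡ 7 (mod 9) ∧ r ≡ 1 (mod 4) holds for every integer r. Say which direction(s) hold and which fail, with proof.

Forward direction. This fails: r = 1 gives 1 ≡ 1 (mod 36) but 1 ≡ 1 (mod 9), so the conjunction on the right does not hold.

Converse. This fails: r = 25 satisfies both congruences on the right (25 ≡ 7 mod 9 and 25 ≡ 1 mod 4) yet 25 ≡ 25 (mod 36), not 1.

(⇒) fails and (⇐) fails.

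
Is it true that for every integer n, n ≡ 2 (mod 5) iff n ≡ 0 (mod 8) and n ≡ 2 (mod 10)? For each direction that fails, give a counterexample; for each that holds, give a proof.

Not equivalent: only (⇐) holds.

(⇒) This fails: n = 2 gives 2 ≡ 2 (mod 5) but 2 ≡ 2 (mod 8), so the conjunction on the right does not hold.

(⇐) Conversely, if n ≡ 0 (mod 8) and n ≡ 2 (mod 10), then by the Chinese remainder theorem n ≡ 32 (mod 40). Since 32 ≡ 2 (mod 5) and 5 ∣ 40, we get n ≡ 2 (mod 5).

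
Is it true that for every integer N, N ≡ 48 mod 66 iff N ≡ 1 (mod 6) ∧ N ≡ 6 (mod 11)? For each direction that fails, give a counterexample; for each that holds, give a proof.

(→) This fails: N = 48 gives 48 ≡ 48 (mod 66) but 48 ≡ 0 (mod 6), so the conjunction on the right does not hold.

(←) This fails: N = 61 satisfies both congruences on the right (61 ≡ 1 mod 6 and 61 ≡ 6 mod 11) yet 61 ≡ 61 (mod 66), not 48.

Both directions fail.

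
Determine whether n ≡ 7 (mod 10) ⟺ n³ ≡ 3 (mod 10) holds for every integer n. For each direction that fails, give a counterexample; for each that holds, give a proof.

Forward direction. Suppose n ≡ 7 (mod 10). Write n = 10j + 7. Then (10j + 7)³ = 1000j³ + 2100j² + 1470j + 343 = 10(100j³ + 210j² + 147j + 34) + 3, so n³ ≡ 3 (mod 10).

Converse. For the converse, argue contrapositively. If n ≢ 7 (mod 10), then n is congruent to one of 0, 1, 2, 3, 4, 5, 6, 8, 9 modulo 10, and these give n³ ≡ 0, 1, 8, 7, 4, 5, 6, 2, 9 respectively — never 3.

Both directions hold.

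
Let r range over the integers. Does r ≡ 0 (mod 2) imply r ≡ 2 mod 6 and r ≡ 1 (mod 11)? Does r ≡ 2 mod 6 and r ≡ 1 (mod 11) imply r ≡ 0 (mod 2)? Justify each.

Only the reverse direction holds.

(⇒) This fails: r = 0 gives 0 ≡ 0 (mod 2) but 0 ≡ 0 (mod 6), so the conjunction on the right does not hold.

(⇐) Conversely, if r ≡ 2 (mod 6) and r ≡ 1 (mod 11), then by the Chinese remainder theorem r ≡ 56 (mod 66). Since 56 ≡ 0 (mod 2) and 2 ∣ 66, we get r ≡ 0 (mod 2).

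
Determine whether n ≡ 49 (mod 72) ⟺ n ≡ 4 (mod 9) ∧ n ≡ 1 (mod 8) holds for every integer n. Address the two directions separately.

Both directions hold.

(⇒) Suppose n ≡ 49 (mod 72); write n = 72j + 49. Since 9 ∣ 72, reducing mod 9 gives n ≡ 49 ≡ 4 (mod 9); since 8 ∣ 72, reducing mod 8 gives n ≡ 49 ≡ 1 (mod 8).

(⇐) Conversely, if n ≡ 4 (mod 9) and n ≡ 1 (mod 8), then by the Chinese remainder theorem n ≡ 49 (mod 72). This is exactly n ≡ 49 (mod 72).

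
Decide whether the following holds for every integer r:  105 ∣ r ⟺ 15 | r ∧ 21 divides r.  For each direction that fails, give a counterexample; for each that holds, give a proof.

The biconditional holds.

Converse. Suppose 15 ∣ r and 21 ∣ r. Any common multiple of 15 and 21 is a multiple of their lcm; here lcm(15, 21) = 15·21/gcd(15, 21) = 315/3 = 105, so 105 ∣ r.

Forward direction. If 105 ∣ r, write r = 105q. Since 105 = 7·15, r = 15·(7q), so 15 ∣ r; and since 105 = 5·21, r = 21·(5q), so 21 ∣ r.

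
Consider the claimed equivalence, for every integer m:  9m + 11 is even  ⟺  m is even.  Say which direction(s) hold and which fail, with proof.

Neither implication holds.

[⇒] This fails: m = 1 gives 9m + 11 = 20, which is even, but 1 is odd, not even.

[⇐] This also fails: m = 2 is even, but 9m + 11 = 29 is odd, not even.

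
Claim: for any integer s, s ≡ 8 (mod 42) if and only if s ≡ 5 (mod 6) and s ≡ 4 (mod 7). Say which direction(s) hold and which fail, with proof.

(⟹) This fails: s = 8 gives 8 ≡ 8 (mod 42) but 8 ≡ 2 (mod 6), so the conjunction on the right does not hold.

(⟸) This fails: s = 11 satisfies both congruences on the right (11 ≡ 5 mod 6 and 11 ≡ 4 mod 7) yet 11 ≡ 11 (mod 42), not 8.

Neither direction holds.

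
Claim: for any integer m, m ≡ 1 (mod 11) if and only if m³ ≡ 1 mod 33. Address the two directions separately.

(⇐) The residues r modulo 33 with r³ ≡ 1 (mod 33) are exactly {1}, and each is ≡ 1 (mod 11).

(⇒) This fails: take m = 12. Then 12 ≡ 1 (mod 11), but 12³ = 1728 ≡ 12 (mod 33), not 1.

Not equivalent: only (⇐) holds.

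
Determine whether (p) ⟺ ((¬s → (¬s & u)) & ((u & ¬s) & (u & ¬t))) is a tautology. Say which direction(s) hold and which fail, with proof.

Forward direction. This fails. Under p = T, u = F, t = F, s = F, the left side is true but the right side is false.

Converse. This fails. Under p = F, u = T, t = F, s = F, the left side is false but the right side is true.

Neither direction holds.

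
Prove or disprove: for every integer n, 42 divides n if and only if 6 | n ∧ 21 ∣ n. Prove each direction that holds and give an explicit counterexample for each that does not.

Both directions hold.

[⇒] If 42 ∣ n, write n = 42q. Since 42 = 7·6, n = 6·(7q), so 6 ∣ n; and since 42 = 2·21, n = 21·(2q), so 21 ∣ n.

[⇐] Suppose 6 ∣ n and 21 ∣ n. Any common multiple of 6 and 21 is a multiple of their lcm; here lcm(6, 21) = 6·21/gcd(6, 21) = 126/3 = 42, so 42 ∣ n.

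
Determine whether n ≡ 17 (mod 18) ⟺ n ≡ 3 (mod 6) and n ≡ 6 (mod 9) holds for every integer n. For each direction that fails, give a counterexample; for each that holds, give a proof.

Neither direction holds.

[⇒] This fails: n = 17 gives 17 ≡ 17 (mod 18) but 17 ≡ 5 (mod 6), so the conjunction on the right does not hold.

[⇐] This fails: n = 15 satisfies both congruences on the right (15 ≡ 3 mod 6 and 15 ≡ 6 mod 9) yet 15 ≡ 15 (mod 18), not 17.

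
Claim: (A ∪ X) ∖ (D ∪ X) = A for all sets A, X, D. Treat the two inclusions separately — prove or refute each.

Only the forward inclusion holds.

Reverse inclusion. This inclusion fails. Take A = {1}, X = {1}, D = ∅; then 1 ∈ A but 1 ∉ (A ∪ X) ∖ (D ∪ X).

Forward inclusion. Let x ∈ (A ∪ X) ∖ (D ∪ X). Then x ∈ A and x ∉ X, D, from which x ∈ A.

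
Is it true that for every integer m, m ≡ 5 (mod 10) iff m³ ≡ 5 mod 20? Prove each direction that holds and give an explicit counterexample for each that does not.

Only the reverse direction holds.

(⇒) This fails: take m = 15. Then 15 ≡ 5 (mod 10), but 15³ = 3375 ≡ 15 (mod 20), not 5.

(⇐) Conversely, the residues r modulo 20 with r³ ≡ 5 (mod 20) are exactly {5}, and each is ≡ 5 (mod 10).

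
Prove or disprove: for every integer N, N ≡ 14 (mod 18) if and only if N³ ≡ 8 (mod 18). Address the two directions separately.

The forward direction holds; the converse fails.

Forward direction. Suppose N ≡ 14 (mod 18). Write N = 18j + 14. Then (18j + 14)³ = 5832j³ + 13608j² + 10584j + 2744 = 18(324j³ + 756j² + 588j + 152) + 8, so N³ ≡ 8 (mod 18).

Converse. This fails: take N = 2. Then 2³ = 8 ≡ 8 (mod 18), yet 2 ≡ 2 (mod 18), not 14.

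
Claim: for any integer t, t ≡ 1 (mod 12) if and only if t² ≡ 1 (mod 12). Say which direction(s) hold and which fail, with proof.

(⇒) holds; (⇐) fails.

Converse. This fails: take t = 5. Then 5² = 25 ≡ 1 (mod 12), yet 5 ≡ 5 (mod 12), not 1.

Forward direction. Suppose t ≡ 1 (mod 12). Write t = 12j + 1. Then (12j + 1)² = 144j² + 24j + 1 = 12(12j² + 2j) + 1, so t² ≡ 1 (mod 12).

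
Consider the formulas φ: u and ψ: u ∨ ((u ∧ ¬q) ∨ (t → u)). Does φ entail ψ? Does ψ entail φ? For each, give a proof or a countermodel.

(⇐) This fails. Under q = F, t = F, u = F, the left side is false but the right side is true.

(⇒) Assume the antecedent. If q is true, the antecedent forces (q = T, t = F, u = T) or (q = T, t = T, u = T), and u ∨ ((u ∧ ¬q) ∨ (t → u)) holds there. If q is false, the antecedent forces (q = F, t = F, u = T) or (q = F, t = T, u = T), and u ∨ ((u ∧ ¬q) ∨ (t → u)) holds there. Either way u ∨ ((u ∧ ¬q) ∨ (t → u)) holds.

(⇒) holds; (⇐) fails.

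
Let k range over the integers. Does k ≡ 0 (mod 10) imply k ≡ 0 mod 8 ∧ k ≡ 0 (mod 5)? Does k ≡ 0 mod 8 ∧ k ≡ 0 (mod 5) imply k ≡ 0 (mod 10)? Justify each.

Forward direction. This fails: k = 10 gives 10 ≡ 0 (mod 10) but 10 ≡ 2 (mod 8), so the conjunction on the right does not hold.

Converse. If k ≡ 0 (mod 8) and k ≡ 0 (mod 5), then by the Chinese remainder theorem k ≡ 0 (mod 40). Since 0 ≡ 0 (mod 10) and 10 ∣ 40, we get k ≡ 0 (mod 10).

Not equivalent: only (⇐) holds.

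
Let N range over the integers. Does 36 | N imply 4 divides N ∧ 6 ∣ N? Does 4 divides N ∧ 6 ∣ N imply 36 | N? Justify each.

Forward direction. If 36 ∣ N, write N = 36q. Since 36 = 9·4, N = 4·(9q), so 4 ∣ N; and since 36 = 6·6, N = 6·(6q), so 6 ∣ N.

Converse. This fails: take N = 12. Both 4 ∣ 12 and 6 ∣ 12, yet 12 is not a multiple of 36 (since 12 = 0·36 + 12), so 36 ∤ 12.

Not equivalent: only (⇒) holds.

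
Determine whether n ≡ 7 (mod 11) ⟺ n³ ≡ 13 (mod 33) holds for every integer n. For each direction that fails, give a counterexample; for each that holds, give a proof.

(⇒) This fails: take n = 18. Then 18 ≡ 7 (mod 11), but 18³ = 5832 ≡ 24 (mod 33), not 13.

(⇐) Conversely, the residues r modulo 33 with r³ ≡ 13 (mod 33) are exactly {7}, and each is ≡ 7 (mod 11).

The forward direction fails; the converse holds.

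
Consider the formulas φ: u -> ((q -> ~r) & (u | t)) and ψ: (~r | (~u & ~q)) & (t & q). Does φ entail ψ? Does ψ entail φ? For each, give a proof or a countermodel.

Only the converse holds.

[⇒] This fails. Under u = F, r = F, q = F, t = F, the left side is true but the right side is false.

[⇐] Assume the antecedent. If u is true, the antecedent forces (u = T, r = F, q = T, t = T), and u -> ((q -> ~r) & (u | t)) holds there. If u is false, u -> ((q -> ~r) & (u | t)) reduces to true regardless of the other variables. Either way u -> ((q -> ~r) & (u | t)) holds.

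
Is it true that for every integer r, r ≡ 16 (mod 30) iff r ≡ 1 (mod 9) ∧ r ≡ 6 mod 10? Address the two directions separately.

(←) If r ≡ 1 (mod 9) and r ≡ 6 (mod 10), then by the Chinese remainder theorem r ≡ 46 (mod 90). Since 46 ≡ 16 (mod 30) and 30 ∣ 90, we get r ≡ 16 (mod 30).

(→) This fails: r = 16 gives 16 ≡ 16 (mod 30) but 16 ≡ 7 (mod 9), so the conjunction on the right does not hold.

The forward direction fails; the converse holds.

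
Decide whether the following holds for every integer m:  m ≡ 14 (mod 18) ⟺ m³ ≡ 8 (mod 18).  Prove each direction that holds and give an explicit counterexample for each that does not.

Not equivalent: only (⇒) holds.

[⇒] Suppose m ≡ 14 (mod 18). Write m = 18j + 14. Then (18j + 14)³ = 5832j³ + 13608j² + 10584j + 2744 = 18(324j³ + 756j² + 588j + 152) + 8, so m³ ≡ 8 (mod 18).

[⇐] This fails: take m = 2. Then 2³ = 8 ≡ 8 (mod 18), yet 2 ≡ 2 (mod 18), not 14.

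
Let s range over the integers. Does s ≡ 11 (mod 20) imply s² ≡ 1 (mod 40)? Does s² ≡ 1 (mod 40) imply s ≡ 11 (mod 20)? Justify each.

The forward direction holds; the converse fails.

(⟸) This fails: take s = 1. Then 1² = 1 ≡ 1 (mod 40), yet 1 ≡ 1 (mod 20), not 11.

(⟹) Suppose s ≡ 11 (mod 20). Working modulo 40, s ∈ {11, 31}; for each such r, r² ≡ 1 (mod 40).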